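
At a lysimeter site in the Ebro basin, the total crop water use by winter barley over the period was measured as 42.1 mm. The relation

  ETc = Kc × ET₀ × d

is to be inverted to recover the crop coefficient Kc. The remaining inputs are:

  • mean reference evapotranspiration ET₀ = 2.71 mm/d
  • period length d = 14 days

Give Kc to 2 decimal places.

ETc = Kc × ET₀ × d  ⇒  Kc = ETc / (ET₀ × d)
Kc = 42.1 / (2.71 × 14) = 42.1 / 37.94 = 1.1096

1.11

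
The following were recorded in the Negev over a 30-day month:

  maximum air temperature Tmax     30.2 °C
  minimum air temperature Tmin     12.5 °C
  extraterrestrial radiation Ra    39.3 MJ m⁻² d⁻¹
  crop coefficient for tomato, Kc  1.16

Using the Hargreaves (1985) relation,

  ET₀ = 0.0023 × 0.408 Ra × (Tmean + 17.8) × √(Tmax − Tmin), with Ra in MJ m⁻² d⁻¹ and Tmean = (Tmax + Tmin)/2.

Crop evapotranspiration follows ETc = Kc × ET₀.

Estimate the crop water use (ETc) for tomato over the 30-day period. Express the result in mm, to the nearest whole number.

Tmean = (30.2 + 12.5)/2 = 21.35 °C
0.408 Ra = 0.408 × 39.3 = 16.0344 mm/d equivalent
ET₀ = 0.0023 × 16.0344 × (21.35 + 17.8) × √17.7 = 0.0023 × 16.0344 × 39.15 × 4.2071 = 6.0743 mm/d
ETc = Kc × ET₀ = 1.16 × 6.0743 = 7.0462 mm/d
Over 30 days: 7.0462 × 30 = 211.386 mm

211 mm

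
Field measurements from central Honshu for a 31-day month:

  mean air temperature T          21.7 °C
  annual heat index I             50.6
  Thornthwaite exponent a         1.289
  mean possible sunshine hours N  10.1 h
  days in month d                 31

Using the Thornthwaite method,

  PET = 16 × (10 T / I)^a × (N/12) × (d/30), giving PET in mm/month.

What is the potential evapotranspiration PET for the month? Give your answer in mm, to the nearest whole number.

91 mm

10T/I = 10 × 21.7 / 50.6 = 4.2885
(10T/I)^a = 4.2885^1.289 = 6.5319
Uncorrected PET = 16 × 6.5319 = 104.510 mm
Correction = (N/12)(d/30) = (10.1/12)(31/30) = 0.8697
PET = 104.510 × 0.8697 = 90.892 mm/month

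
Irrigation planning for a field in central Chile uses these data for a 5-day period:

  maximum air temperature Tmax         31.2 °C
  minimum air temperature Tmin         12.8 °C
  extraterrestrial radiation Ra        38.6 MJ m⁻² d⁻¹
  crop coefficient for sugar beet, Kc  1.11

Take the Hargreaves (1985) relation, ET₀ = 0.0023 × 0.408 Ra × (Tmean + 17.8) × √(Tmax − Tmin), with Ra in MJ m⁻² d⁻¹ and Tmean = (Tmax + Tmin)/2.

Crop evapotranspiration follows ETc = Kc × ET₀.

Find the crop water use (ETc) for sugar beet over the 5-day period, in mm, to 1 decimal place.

Tmean = (31.2 + 12.8)/2 = 22.00 °C
0.408 Ra = 0.408 × 38.6 = 15.7488 mm/d equivalent
ET₀ = 0.0023 × 15.7488 × (22.00 + 17.8) × √18.4 = 0.0023 × 15.7488 × 39.80 × 4.2895 = 6.1839 mm/d
ETc = Kc × ET₀ = 1.11 × 6.1839 = 6.8641 mm/d
Over 5 days: 6.8641 × 5 = 34.321 mm

34.3 mm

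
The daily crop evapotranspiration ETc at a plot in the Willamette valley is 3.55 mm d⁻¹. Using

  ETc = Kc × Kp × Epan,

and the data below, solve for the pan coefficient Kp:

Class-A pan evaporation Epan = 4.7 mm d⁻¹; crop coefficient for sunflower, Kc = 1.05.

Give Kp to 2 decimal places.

0.72

ETc = Kc × Kp × Epan  ⇒  Kp = ETc / (Kc × Epan)
Kp = 3.55 / (1.05 × 4.7) = 3.55 / 4.935 = 0.7194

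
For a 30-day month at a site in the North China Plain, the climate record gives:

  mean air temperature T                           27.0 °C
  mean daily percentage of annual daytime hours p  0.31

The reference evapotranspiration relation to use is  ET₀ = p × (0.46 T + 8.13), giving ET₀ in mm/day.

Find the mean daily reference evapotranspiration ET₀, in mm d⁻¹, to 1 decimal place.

ET₀ = 0.31 × (0.46 × 27.0 + 8.13) = 0.31 × 20.550 = 6.3705 mm/d

6.4 mm d⁻¹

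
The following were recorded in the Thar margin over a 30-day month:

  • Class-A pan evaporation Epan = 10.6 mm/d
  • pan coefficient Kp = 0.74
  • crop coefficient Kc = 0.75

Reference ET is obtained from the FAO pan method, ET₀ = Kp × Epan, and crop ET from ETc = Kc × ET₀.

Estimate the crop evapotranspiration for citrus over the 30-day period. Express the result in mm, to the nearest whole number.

ET₀ = 0.74 × 10.6 = 7.8440 mm/d
ETc = Kc × ET₀ = 0.75 × 7.8440 = 5.8830 mm/d
Over 30 days: 5.8830 × 30 = 176.490 mm

176 mm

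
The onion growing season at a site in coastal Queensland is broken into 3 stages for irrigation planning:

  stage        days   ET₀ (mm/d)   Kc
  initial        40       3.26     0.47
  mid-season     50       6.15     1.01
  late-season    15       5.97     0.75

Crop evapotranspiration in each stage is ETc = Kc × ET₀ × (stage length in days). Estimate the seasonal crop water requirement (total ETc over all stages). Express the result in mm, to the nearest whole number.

439 mm

initial: 0.47 × 3.26 × 40 = 61.29 mm
mid-season: 1.01 × 6.15 × 50 = 310.58 mm
late-season: 0.75 × 5.97 × 15 = 67.16 mm
Seasonal total = 439.03 mm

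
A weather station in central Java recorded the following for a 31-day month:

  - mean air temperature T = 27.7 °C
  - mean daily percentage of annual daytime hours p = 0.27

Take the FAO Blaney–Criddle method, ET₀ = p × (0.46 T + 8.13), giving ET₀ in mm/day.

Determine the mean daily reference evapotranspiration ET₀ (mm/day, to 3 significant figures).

5.64 mm/day

ET₀ = 0.27 × (0.46 × 27.7 + 8.13) = 0.27 × 20.872 = 5.6354 mm/d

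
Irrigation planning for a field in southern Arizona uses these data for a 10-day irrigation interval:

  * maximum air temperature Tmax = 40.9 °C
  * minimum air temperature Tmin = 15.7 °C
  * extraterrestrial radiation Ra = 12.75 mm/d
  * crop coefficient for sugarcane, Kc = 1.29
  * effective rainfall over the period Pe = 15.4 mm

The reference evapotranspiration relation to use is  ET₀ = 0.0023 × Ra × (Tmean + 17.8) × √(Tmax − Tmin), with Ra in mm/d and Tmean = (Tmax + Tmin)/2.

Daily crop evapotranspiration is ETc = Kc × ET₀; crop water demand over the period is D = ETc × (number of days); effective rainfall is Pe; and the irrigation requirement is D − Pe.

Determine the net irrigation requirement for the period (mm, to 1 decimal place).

72.1 mm

Tmean = (40.9 + 15.7)/2 = 28.30 °C
ET₀ = 0.0023 × 12.75 × (28.30 + 17.8) × √25.2 = 0.0023 × 12.75 × 46.10 × 5.0200 = 6.7865 mm/d
ETc = Kc × ET₀ = 1.29 × 6.7865 = 8.7546 mm/d
Crop demand D = ETc × 10 d = 8.7546 × 10 = 87.546 mm
D − Pe = 87.546 − 15.4 = 72.146 mm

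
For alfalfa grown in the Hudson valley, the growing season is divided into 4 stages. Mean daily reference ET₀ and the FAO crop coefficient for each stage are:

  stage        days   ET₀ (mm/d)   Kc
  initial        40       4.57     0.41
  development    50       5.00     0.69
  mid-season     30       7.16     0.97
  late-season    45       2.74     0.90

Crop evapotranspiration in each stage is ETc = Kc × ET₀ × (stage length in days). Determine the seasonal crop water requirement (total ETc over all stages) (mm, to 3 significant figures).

initial: 0.41 × 4.57 × 40 = 74.95 mm
development: 0.69 × 5.00 × 50 = 172.50 mm
mid-season: 0.97 × 7.16 × 30 = 208.36 mm
late-season: 0.90 × 2.74 × 45 = 110.97 mm
Seasonal total = 566.78 mm

567 mm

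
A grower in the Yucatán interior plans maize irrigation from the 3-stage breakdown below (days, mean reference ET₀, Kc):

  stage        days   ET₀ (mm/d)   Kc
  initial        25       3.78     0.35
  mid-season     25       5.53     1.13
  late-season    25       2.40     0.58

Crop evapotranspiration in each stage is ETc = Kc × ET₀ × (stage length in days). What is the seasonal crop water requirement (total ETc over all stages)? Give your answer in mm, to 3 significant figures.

initial: 0.35 × 3.78 × 25 = 33.08 mm
mid-season: 1.13 × 5.53 × 25 = 156.22 mm
late-season: 0.58 × 2.40 × 25 = 34.80 mm
Seasonal total = 224.10 mm

224 mm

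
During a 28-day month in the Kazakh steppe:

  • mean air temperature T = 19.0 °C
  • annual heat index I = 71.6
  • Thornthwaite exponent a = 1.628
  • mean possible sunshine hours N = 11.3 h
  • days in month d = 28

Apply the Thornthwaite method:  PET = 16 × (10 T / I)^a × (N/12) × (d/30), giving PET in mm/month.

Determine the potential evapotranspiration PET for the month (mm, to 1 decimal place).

68.9 mm

10T/I = 10 × 19.0 / 71.6 = 2.6536
(10T/I)^a = 2.6536^1.628 = 4.8978
Uncorrected PET = 16 × 4.8978 = 78.365 mm
Correction = (N/12)(d/30) = (11.3/12)(28/30) = 0.8789
PET = 78.365 × 0.8789 = 68.875 mm/month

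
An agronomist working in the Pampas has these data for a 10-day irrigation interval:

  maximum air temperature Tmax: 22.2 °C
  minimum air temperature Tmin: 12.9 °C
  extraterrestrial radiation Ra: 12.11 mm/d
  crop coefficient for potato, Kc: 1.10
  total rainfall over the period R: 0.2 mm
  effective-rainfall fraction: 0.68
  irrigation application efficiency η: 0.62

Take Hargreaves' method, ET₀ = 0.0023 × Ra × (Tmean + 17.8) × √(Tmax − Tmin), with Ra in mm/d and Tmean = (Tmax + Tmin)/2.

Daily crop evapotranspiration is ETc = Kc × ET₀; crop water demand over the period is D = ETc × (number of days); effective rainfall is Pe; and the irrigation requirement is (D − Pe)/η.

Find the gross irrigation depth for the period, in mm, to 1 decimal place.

Tmean = (22.2 + 12.9)/2 = 17.55 °C
ET₀ = 0.0023 × 12.11 × (17.55 + 17.8) × √9.3 = 0.0023 × 12.11 × 35.35 × 3.0496 = 3.0026 mm/d
ETc = Kc × ET₀ = 1.10 × 3.0026 = 3.3029 mm/d
Crop demand D = ETc × 10 d = 3.3029 × 10 = 33.029 mm
Pe = 0.68 × 0.2 = 0.136 mm
D − Pe = 33.029 − 0.136 = 32.893 mm
Gross irrigation = 32.893 / 0.62 = 53.053 mm

53.1 mm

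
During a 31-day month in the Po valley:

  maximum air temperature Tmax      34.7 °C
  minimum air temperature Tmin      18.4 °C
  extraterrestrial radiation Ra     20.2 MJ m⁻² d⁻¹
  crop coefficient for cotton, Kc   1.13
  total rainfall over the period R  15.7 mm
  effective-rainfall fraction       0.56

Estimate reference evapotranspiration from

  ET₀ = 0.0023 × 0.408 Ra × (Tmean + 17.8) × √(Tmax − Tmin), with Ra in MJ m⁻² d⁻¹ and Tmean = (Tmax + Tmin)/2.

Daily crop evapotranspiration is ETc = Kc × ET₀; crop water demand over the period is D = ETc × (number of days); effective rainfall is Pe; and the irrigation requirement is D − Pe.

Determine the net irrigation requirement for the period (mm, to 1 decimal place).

110.1 mm

Tmean = (34.7 + 18.4)/2 = 26.55 °C
0.408 Ra = 0.408 × 20.2 = 8.2416 mm/d equivalent
ET₀ = 0.0023 × 8.2416 × (26.55 + 17.8) × √16.3 = 0.0023 × 8.2416 × 44.35 × 4.0373 = 3.3941 mm/d
ETc = Kc × ET₀ = 1.13 × 3.3941 = 3.8353 mm/d
Crop demand D = ETc × 31 d = 3.8353 × 31 = 118.894 mm
Pe = 0.56 × 15.7 = 8.792 mm
D − Pe = 118.894 − 8.792 = 110.102 mm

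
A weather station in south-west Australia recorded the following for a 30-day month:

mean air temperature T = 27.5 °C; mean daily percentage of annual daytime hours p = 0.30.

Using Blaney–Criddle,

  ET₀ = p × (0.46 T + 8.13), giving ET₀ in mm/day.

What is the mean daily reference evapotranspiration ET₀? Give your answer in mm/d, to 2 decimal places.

6.23 mm/d

ET₀ = 0.30 × (0.46 × 27.5 + 8.13) = 0.30 × 20.780 = 6.2340 mm/d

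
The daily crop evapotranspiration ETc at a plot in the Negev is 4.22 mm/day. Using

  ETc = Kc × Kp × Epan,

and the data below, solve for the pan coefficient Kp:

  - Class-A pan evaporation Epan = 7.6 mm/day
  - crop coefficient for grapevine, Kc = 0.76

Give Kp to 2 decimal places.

0.73

ETc = Kc × Kp × Epan  ⇒  Kp = ETc / (Kc × Epan)
Kp = 4.22 / (0.76 × 7.6) = 4.22 / 5.776 = 0.7306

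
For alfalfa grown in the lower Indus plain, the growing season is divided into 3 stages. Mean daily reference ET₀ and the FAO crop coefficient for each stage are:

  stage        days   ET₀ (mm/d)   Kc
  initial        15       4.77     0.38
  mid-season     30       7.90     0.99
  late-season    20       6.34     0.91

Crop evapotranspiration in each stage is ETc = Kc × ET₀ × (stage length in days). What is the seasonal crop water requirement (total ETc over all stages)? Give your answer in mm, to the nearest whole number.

initial: 0.38 × 4.77 × 15 = 27.19 mm
mid-season: 0.99 × 7.90 × 30 = 234.63 mm
late-season: 0.91 × 6.34 × 20 = 115.39 mm
Seasonal total = 377.21 mm

377 mm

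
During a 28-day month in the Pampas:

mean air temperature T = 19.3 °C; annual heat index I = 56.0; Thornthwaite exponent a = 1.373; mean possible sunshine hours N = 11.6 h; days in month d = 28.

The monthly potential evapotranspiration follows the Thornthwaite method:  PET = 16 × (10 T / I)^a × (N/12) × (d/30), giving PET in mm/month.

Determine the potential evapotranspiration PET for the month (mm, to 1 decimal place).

78.9 mm

10T/I = 10 × 19.3 / 56.0 = 3.4464
(10T/I)^a = 3.4464^1.373 = 5.4677
Uncorrected PET = 16 × 5.4677 = 87.483 mm
Correction = (N/12)(d/30) = (11.6/12)(28/30) = 0.9022
PET = 87.483 × 0.9022 = 78.927 mm/month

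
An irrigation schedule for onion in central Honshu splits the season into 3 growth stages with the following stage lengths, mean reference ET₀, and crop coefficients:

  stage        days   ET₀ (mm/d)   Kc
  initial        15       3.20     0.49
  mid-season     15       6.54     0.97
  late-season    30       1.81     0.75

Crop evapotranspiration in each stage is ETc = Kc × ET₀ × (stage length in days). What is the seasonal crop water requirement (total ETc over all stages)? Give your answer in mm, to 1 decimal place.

initial: 0.49 × 3.20 × 15 = 23.52 mm
mid-season: 0.97 × 6.54 × 15 = 95.16 mm
late-season: 0.75 × 1.81 × 30 = 40.73 mm
Seasonal total = 159.41 mm

159.4 mm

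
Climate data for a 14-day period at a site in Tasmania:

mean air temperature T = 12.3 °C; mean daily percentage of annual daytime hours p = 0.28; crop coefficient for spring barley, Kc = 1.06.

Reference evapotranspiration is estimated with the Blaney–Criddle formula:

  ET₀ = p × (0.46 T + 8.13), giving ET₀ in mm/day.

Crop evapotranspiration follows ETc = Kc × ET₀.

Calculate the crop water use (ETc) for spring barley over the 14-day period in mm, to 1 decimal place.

57.3 mm

ET₀ = 0.28 × (0.46 × 12.3 + 8.13) = 0.28 × 13.788 = 3.8606 mm/d
ETc = Kc × ET₀ = 1.06 × 3.8606 = 4.0922 mm/d
Over 14 days: 4.0922 × 14 = 57.291 mm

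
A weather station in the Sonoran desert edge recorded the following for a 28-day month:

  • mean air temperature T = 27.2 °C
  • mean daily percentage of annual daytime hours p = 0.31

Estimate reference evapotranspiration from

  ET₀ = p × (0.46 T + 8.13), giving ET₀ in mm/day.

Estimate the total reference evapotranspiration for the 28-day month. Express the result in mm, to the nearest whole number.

179 mm

ET₀ = 0.31 × (0.46 × 27.2 + 8.13) = 0.31 × 20.642 = 6.3990 mm/d
Monthly total = 6.3990 × 28 = 179.172 mm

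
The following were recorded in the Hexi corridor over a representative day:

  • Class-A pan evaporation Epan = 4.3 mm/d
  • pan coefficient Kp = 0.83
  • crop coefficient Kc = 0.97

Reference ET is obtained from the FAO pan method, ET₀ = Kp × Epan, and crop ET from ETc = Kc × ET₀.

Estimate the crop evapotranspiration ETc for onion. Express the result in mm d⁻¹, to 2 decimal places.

3.46 mm d⁻¹

ET₀ = 0.83 × 4.3 = 3.5690 mm/d
ETc = Kc × ET₀ = 0.97 × 3.5690 = 3.4619 mm/d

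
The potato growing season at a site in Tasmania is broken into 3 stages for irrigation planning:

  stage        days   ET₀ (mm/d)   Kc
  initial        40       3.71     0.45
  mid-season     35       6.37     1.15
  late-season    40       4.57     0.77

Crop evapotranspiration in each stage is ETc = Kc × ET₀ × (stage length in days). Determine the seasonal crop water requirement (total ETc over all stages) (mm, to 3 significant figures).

initial: 0.45 × 3.71 × 40 = 66.78 mm
mid-season: 1.15 × 6.37 × 35 = 256.39 mm
late-season: 0.77 × 4.57 × 40 = 140.76 mm
Seasonal total = 463.93 mm

464 mm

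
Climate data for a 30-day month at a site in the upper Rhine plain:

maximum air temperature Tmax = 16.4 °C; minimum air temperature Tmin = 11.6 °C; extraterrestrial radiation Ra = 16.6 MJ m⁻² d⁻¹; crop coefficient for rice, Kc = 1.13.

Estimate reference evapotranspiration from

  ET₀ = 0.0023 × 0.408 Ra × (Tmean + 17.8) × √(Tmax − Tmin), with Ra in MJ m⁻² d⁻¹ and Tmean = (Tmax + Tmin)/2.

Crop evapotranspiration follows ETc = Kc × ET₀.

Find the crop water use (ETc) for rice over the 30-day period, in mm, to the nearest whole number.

Tmean = (16.4 + 11.6)/2 = 14.00 °C
0.408 Ra = 0.408 × 16.6 = 6.7728 mm/d equivalent
ET₀ = 0.0023 × 6.7728 × (14.00 + 17.8) × √4.8 = 0.0023 × 6.7728 × 31.80 × 2.1909 = 1.0853 mm/d
ETc = Kc × ET₀ = 1.13 × 1.0853 = 1.2264 mm/d
Over 30 days: 1.2264 × 30 = 36.792 mm

37 mm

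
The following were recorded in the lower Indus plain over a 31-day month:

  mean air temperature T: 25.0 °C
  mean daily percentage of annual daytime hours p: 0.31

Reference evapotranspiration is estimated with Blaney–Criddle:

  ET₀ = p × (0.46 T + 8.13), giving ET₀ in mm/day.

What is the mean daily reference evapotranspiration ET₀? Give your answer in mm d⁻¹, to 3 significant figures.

6.09 mm d⁻¹

ET₀ = 0.31 × (0.46 × 25.0 + 8.13) = 0.31 × 19.630 = 6.0853 mm/d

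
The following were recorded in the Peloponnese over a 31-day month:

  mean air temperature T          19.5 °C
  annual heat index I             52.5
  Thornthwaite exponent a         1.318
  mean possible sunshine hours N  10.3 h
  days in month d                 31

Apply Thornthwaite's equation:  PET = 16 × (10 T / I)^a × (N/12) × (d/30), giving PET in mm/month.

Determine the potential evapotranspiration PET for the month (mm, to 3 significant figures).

80.0 mm

10T/I = 10 × 19.5 / 52.5 = 3.7143
(10T/I)^a = 3.7143^1.318 = 5.6376
Uncorrected PET = 16 × 5.6376 = 90.202 mm
Correction = (N/12)(d/30) = (10.3/12)(31/30) = 0.8869
PET = 90.202 × 0.8869 = 80.000 mm/month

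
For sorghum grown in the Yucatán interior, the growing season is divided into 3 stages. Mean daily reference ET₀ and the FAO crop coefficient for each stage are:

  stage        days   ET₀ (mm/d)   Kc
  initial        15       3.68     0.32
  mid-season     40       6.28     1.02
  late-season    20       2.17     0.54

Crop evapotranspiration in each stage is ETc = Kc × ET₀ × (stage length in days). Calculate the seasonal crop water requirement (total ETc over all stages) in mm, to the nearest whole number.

297 mm

initial: 0.32 × 3.68 × 15 = 17.66 mm
mid-season: 1.02 × 6.28 × 40 = 256.22 mm
late-season: 0.54 × 2.17 × 20 = 23.44 mm
Seasonal total = 297.32 mm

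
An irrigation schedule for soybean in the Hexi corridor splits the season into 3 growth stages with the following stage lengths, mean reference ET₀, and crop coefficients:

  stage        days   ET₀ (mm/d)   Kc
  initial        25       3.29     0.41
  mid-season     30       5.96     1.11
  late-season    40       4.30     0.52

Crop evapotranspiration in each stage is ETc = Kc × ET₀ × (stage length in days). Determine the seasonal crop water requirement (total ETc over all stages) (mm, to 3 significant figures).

322 mm

initial: 0.41 × 3.29 × 25 = 33.72 mm
mid-season: 1.11 × 5.96 × 30 = 198.47 mm
late-season: 0.52 × 4.30 × 40 = 89.44 mm
Seasonal total = 321.63 mm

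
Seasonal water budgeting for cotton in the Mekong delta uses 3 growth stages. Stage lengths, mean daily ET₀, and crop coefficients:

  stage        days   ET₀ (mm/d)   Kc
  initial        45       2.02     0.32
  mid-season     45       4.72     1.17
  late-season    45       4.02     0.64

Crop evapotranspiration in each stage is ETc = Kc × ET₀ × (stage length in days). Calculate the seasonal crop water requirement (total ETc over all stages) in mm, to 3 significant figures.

initial: 0.32 × 2.02 × 45 = 29.09 mm
mid-season: 1.17 × 4.72 × 45 = 248.51 mm
late-season: 0.64 × 4.02 × 45 = 115.78 mm
Seasonal total = 393.38 mm

393 mm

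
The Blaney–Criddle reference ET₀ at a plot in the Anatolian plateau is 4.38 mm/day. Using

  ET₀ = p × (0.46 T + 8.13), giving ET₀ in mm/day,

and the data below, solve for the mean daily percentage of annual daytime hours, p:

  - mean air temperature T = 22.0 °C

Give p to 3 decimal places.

p = ET₀ / (0.46 T + 8.13) = 4.38 / (0.46 × 22.0 + 8.13) = 4.38 / 18.250 = 0.2400

0.240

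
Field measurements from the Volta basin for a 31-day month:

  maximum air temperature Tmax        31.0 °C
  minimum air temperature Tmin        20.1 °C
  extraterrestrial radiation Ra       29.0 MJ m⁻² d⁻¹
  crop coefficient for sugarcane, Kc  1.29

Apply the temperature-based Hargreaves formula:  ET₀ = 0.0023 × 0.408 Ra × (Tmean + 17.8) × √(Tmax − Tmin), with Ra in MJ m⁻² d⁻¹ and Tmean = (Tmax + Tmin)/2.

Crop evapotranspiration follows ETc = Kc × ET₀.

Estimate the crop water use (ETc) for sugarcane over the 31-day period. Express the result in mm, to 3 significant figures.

156 mm

Tmean = (31.0 + 20.1)/2 = 25.55 °C
0.408 Ra = 0.408 × 29.0 = 11.8320 mm/d equivalent
ET₀ = 0.0023 × 11.8320 × (25.55 + 17.8) × √10.9 = 0.0023 × 11.8320 × 43.35 × 3.3015 = 3.8948 mm/d
ETc = Kc × ET₀ = 1.29 × 3.8948 = 5.0243 mm/d
Over 31 days: 5.0243 × 31 = 155.753 mm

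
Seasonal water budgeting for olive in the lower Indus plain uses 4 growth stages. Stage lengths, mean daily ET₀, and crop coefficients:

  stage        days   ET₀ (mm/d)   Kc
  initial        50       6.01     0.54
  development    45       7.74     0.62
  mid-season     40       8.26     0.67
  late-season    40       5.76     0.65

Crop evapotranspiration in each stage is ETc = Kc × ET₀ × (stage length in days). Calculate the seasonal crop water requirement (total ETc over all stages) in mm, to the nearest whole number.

initial: 0.54 × 6.01 × 50 = 162.27 mm
development: 0.62 × 7.74 × 45 = 215.95 mm
mid-season: 0.67 × 8.26 × 40 = 221.37 mm
late-season: 0.65 × 5.76 × 40 = 149.76 mm
Seasonal total = 749.35 mm

749 mm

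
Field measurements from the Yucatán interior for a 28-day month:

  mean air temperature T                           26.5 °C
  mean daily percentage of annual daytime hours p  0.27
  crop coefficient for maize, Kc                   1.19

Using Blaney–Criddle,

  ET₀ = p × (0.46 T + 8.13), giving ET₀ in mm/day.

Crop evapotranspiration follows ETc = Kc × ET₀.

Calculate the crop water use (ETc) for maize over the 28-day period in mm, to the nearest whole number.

ET₀ = 0.27 × (0.46 × 26.5 + 8.13) = 0.27 × 20.320 = 5.4864 mm/d
ETc = Kc × ET₀ = 1.19 × 5.4864 = 6.5288 mm/d
Over 28 days: 6.5288 × 28 = 182.806 mm

183 mm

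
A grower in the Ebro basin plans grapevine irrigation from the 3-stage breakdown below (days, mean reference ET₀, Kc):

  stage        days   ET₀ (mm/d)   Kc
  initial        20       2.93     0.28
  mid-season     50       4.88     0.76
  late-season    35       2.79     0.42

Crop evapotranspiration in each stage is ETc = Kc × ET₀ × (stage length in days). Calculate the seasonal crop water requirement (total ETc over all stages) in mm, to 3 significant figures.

243 mm

initial: 0.28 × 2.93 × 20 = 16.41 mm
mid-season: 0.76 × 4.88 × 50 = 185.44 mm
late-season: 0.42 × 2.79 × 35 = 41.01 mm
Seasonal total = 242.86 mm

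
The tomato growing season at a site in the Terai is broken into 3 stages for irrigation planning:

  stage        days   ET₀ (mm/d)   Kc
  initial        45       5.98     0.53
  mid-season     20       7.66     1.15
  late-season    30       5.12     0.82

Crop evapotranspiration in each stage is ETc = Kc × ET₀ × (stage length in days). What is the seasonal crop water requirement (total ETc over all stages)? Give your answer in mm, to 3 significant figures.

initial: 0.53 × 5.98 × 45 = 142.62 mm
mid-season: 1.15 × 7.66 × 20 = 176.18 mm
late-season: 0.82 × 5.12 × 30 = 125.95 mm
Seasonal total = 444.75 mm

445 mm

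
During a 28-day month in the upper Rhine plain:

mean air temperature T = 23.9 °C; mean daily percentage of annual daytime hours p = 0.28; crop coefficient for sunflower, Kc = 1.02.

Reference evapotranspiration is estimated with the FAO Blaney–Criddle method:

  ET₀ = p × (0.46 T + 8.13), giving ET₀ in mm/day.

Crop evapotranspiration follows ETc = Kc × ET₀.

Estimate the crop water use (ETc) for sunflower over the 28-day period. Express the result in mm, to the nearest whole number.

ET₀ = 0.28 × (0.46 × 23.9 + 8.13) = 0.28 × 19.124 = 5.3547 mm/d
ETc = Kc × ET₀ = 1.02 × 5.3547 = 5.4618 mm/d
Over 28 days: 5.4618 × 28 = 152.930 mm

153 mm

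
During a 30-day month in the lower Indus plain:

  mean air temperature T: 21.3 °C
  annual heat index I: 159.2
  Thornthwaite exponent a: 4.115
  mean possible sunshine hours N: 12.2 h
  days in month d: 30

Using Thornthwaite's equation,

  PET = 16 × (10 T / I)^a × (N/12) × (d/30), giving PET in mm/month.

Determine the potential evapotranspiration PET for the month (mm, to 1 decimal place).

53.9 mm

10T/I = 10 × 21.3 / 159.2 = 1.3379
(10T/I)^a = 1.3379^4.115 = 3.3131
Uncorrected PET = 16 × 3.3131 = 53.010 mm
Correction = (N/12)(d/30) = (12.2/12)(30/30) = 1.0167
PET = 53.010 × 1.0167 = 53.895 mm/month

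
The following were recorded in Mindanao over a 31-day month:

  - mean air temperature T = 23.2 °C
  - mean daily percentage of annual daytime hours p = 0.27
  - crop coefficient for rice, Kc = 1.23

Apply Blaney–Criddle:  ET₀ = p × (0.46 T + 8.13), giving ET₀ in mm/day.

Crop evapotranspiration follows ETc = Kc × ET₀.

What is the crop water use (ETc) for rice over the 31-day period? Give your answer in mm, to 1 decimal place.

193.6 mm

ET₀ = 0.27 × (0.46 × 23.2 + 8.13) = 0.27 × 18.802 = 5.0765 mm/d
ETc = Kc × ET₀ = 1.23 × 5.0765 = 6.2441 mm/d
Over 31 days: 6.2441 × 31 = 193.567 mm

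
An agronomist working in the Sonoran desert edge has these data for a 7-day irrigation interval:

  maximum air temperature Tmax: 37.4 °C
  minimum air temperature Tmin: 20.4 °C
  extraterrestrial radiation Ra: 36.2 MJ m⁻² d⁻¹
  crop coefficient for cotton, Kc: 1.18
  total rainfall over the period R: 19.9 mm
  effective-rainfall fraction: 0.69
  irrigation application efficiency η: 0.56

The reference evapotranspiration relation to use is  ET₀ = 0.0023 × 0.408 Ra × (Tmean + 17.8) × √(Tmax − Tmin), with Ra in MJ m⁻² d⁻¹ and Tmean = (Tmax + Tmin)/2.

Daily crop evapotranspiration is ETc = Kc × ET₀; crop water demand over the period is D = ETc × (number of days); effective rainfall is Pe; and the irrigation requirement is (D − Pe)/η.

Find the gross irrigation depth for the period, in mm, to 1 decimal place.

Tmean = (37.4 + 20.4)/2 = 28.90 °C
0.408 Ra = 0.408 × 36.2 = 14.7696 mm/d equivalent
ET₀ = 0.0023 × 14.7696 × (28.90 + 17.8) × √17.0 = 0.0023 × 14.7696 × 46.70 × 4.1231 = 6.5409 mm/d
ETc = Kc × ET₀ = 1.18 × 6.5409 = 7.7183 mm/d
Crop demand D = ETc × 7 d = 7.7183 × 7 = 54.028 mm
Pe = 0.69 × 19.9 = 13.731 mm
D − Pe = 54.028 − 13.731 = 40.297 mm
Gross irrigation = 40.297 / 0.56 = 71.959 mm

72.0 mm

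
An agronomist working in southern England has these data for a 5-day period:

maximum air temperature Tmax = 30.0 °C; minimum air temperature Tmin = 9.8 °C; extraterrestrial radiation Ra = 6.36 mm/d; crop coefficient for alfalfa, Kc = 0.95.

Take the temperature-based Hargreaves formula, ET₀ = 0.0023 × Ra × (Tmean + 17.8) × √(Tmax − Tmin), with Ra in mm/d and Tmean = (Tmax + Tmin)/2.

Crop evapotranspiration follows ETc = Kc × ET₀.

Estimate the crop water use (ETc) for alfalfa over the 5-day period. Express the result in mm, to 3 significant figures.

Tmean = (30.0 + 9.8)/2 = 19.90 °C
ET₀ = 0.0023 × 6.36 × (19.90 + 17.8) × √20.2 = 0.0023 × 6.36 × 37.70 × 4.4944 = 2.4786 mm/d
ETc = Kc × ET₀ = 0.95 × 2.4786 = 2.3547 mm/d
Over 5 days: 2.3547 × 5 = 11.774 mm

11.8 mm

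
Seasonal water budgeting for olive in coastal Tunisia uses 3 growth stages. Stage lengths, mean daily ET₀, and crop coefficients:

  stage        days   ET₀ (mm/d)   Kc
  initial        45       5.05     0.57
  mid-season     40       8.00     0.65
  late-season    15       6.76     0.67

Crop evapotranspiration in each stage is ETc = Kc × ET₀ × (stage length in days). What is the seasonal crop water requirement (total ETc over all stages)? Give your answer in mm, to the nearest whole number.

405 mm

initial: 0.57 × 5.05 × 45 = 129.53 mm
mid-season: 0.65 × 8.00 × 40 = 208.00 mm
late-season: 0.67 × 6.76 × 15 = 67.94 mm
Seasonal total = 405.47 mm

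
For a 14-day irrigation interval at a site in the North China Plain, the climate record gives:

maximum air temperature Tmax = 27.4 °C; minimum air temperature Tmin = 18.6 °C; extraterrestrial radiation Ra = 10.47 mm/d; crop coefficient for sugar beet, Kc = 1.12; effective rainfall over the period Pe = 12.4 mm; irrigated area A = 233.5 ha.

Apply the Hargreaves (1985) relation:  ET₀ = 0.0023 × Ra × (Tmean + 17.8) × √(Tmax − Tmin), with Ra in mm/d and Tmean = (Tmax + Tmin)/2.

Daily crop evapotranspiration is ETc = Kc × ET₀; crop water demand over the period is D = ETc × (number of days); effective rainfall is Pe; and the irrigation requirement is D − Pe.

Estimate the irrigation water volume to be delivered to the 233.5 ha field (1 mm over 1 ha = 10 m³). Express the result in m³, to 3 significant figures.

Tmean = (27.4 + 18.6)/2 = 23.00 °C
ET₀ = 0.0023 × 10.47 × (23.00 + 17.8) × √8.8 = 0.0023 × 10.47 × 40.80 × 2.9665 = 2.9146 mm/d
ETc = Kc × ET₀ = 1.12 × 2.9146 = 3.2644 mm/d
Crop demand D = ETc × 14 d = 3.2644 × 14 = 45.702 mm
D − Pe = 45.702 − 12.4 = 33.302 mm
Volume = 33.302 mm × 233.5 ha × 10 = 77760.2 m³

77800 m³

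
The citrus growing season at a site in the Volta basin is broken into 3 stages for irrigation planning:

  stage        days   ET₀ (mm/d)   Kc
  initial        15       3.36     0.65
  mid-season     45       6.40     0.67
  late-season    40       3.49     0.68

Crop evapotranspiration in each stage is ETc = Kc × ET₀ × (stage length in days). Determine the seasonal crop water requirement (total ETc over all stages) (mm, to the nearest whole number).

initial: 0.65 × 3.36 × 15 = 32.76 mm
mid-season: 0.67 × 6.40 × 45 = 192.96 mm
late-season: 0.68 × 3.49 × 40 = 94.93 mm
Seasonal total = 320.65 mm

321 mm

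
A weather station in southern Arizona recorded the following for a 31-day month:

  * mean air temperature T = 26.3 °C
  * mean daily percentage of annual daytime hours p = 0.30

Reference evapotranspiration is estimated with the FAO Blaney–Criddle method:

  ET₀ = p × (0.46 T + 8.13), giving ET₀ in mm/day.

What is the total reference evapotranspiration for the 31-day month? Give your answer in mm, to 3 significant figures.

ET₀ = 0.30 × (0.46 × 26.3 + 8.13) = 0.30 × 20.228 = 6.0684 mm/d
Monthly total = 6.0684 × 31 = 188.120 mm

188 mm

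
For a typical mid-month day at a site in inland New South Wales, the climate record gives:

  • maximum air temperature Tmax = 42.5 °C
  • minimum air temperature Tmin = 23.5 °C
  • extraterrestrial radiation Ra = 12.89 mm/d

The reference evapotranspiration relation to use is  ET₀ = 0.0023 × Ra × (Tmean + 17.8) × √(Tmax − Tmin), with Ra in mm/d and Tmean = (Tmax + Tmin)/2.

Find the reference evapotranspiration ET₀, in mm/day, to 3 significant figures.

6.56 mm/day

Tmean = (42.5 + 23.5)/2 = 33.00 °C
ET₀ = 0.0023 × 12.89 × (33.00 + 17.8) × √19.0 = 0.0023 × 12.89 × 50.80 × 4.3589 = 6.5648 mm/d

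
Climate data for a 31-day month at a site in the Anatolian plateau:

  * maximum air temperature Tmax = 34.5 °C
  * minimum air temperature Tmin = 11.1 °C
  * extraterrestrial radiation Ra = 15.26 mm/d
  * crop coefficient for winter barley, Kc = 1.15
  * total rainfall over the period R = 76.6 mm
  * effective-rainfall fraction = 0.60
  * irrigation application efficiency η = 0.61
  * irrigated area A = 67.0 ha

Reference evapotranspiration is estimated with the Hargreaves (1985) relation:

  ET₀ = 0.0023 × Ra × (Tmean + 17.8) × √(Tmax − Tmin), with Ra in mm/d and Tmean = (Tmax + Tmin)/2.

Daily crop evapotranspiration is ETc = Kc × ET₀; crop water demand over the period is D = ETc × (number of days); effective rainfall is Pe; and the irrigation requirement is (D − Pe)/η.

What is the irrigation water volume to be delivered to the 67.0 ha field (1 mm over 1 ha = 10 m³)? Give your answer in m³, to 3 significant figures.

219000 m³

Tmean = (34.5 + 11.1)/2 = 22.80 °C
ET₀ = 0.0023 × 15.26 × (22.80 + 17.8) × √23.4 = 0.0023 × 15.26 × 40.60 × 4.8374 = 6.8932 mm/d
ETc = Kc × ET₀ = 1.15 × 6.8932 = 7.9272 mm/d
Crop demand D = ETc × 31 d = 7.9272 × 31 = 245.743 mm
Pe = 0.60 × 76.6 = 45.960 mm
D − Pe = 245.743 − 45.960 = 199.783 mm
Gross irrigation = 199.783 / 0.61 = 327.513 mm
Volume = 327.513 mm × 67.0 ha × 10 = 219433.7 m³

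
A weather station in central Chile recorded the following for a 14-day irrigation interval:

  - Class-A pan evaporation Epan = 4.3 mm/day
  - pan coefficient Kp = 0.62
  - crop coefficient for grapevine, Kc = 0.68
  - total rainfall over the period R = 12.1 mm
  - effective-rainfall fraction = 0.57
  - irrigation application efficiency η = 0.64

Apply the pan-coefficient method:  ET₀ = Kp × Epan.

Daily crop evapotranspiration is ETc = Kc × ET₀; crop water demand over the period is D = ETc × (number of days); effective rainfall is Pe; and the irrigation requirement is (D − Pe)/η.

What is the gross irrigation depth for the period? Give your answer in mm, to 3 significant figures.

28.9 mm

ET₀ = 0.62 × 4.3 = 2.6660 mm/d
ETc = Kc × ET₀ = 0.68 × 2.6660 = 1.8129 mm/d
Crop demand D = ETc × 14 d = 1.8129 × 14 = 25.381 mm
Pe = 0.57 × 12.1 = 6.897 mm
D − Pe = 25.381 − 6.897 = 18.484 mm
Gross irrigation = 18.484 / 0.64 = 28.881 mm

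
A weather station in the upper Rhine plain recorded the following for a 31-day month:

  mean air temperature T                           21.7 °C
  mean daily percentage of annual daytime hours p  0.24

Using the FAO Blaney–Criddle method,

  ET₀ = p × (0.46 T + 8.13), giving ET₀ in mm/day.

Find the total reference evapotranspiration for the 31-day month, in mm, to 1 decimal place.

ET₀ = 0.24 × (0.46 × 21.7 + 8.13) = 0.24 × 18.112 = 4.3469 mm/d
Monthly total = 4.3469 × 31 = 134.754 mm

134.8 mm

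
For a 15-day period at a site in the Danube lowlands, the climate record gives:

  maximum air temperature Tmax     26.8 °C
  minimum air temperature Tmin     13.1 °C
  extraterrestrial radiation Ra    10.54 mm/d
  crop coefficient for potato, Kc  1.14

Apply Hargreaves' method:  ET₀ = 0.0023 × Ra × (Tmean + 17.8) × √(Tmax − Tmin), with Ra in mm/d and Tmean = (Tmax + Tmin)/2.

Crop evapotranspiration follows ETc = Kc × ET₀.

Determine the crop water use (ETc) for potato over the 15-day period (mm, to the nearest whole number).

Tmean = (26.8 + 13.1)/2 = 19.95 °C
ET₀ = 0.0023 × 10.54 × (19.95 + 17.8) × √13.7 = 0.0023 × 10.54 × 37.75 × 3.7014 = 3.3873 mm/d
ETc = Kc × ET₀ = 1.14 × 3.3873 = 3.8615 mm/d
Over 15 days: 3.8615 × 15 = 57.923 mm

58 mm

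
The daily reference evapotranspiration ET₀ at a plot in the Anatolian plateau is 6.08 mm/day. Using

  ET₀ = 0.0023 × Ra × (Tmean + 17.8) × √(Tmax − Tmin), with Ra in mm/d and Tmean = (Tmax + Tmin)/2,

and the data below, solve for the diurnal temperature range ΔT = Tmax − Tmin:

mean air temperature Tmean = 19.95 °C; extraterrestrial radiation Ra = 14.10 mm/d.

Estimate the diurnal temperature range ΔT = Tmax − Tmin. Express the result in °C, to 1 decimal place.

√ΔT = ET₀ / [0.0023 × Ra × (Tmean+17.8)] = 6.08 / (0.0023 × 14.10 × 37.75) = 4.9664
ΔT = 4.9664² = 24.665 °C

24.7 °C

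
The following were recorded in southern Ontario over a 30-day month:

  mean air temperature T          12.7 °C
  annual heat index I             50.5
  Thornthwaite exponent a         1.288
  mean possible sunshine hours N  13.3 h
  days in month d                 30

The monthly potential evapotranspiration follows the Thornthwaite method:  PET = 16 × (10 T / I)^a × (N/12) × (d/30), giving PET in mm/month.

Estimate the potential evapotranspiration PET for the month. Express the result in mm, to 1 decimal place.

58.2 mm

10T/I = 10 × 12.7 / 50.5 = 2.5149
(10T/I)^a = 2.5149^1.288 = 3.2800
Uncorrected PET = 16 × 3.2800 = 52.480 mm
Correction = (N/12)(d/30) = (13.3/12)(30/30) = 1.1083
PET = 52.480 × 1.1083 = 58.164 mm/month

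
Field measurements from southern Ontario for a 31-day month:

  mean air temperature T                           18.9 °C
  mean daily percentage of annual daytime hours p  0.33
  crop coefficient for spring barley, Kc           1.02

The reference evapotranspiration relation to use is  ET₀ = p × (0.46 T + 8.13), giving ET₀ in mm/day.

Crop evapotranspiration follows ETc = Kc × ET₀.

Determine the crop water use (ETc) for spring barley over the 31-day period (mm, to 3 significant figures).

176 mm

ET₀ = 0.33 × (0.46 × 18.9 + 8.13) = 0.33 × 16.824 = 5.5519 mm/d
ETc = Kc × ET₀ = 1.02 × 5.5519 = 5.6629 mm/d
Over 31 days: 5.6629 × 31 = 175.550 mm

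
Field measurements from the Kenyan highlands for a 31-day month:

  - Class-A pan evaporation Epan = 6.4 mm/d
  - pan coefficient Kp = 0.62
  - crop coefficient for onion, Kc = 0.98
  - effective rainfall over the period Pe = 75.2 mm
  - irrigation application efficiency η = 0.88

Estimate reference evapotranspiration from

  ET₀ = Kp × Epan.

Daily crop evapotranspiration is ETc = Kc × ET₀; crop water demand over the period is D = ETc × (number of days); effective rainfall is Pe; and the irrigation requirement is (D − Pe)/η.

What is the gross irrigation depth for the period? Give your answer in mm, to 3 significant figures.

51.5 mm

ET₀ = 0.62 × 6.4 = 3.9680 mm/d
ETc = Kc × ET₀ = 0.98 × 3.9680 = 3.8886 mm/d
Crop demand D = ETc × 31 d = 3.8886 × 31 = 120.547 mm
D − Pe = 120.547 − 75.2 = 45.347 mm
Gross irrigation = 45.347 / 0.88 = 51.531 mm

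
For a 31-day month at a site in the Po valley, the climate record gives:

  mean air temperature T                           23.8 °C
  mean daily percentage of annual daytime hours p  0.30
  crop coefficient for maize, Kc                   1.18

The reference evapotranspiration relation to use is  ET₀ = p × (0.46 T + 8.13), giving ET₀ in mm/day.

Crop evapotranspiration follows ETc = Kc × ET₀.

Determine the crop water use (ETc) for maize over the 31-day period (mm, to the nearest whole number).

ET₀ = 0.30 × (0.46 × 23.8 + 8.13) = 0.30 × 19.078 = 5.7234 mm/d
ETc = Kc × ET₀ = 1.18 × 5.7234 = 6.7536 mm/d
Over 31 days: 6.7536 × 31 = 209.362 mm

209 mm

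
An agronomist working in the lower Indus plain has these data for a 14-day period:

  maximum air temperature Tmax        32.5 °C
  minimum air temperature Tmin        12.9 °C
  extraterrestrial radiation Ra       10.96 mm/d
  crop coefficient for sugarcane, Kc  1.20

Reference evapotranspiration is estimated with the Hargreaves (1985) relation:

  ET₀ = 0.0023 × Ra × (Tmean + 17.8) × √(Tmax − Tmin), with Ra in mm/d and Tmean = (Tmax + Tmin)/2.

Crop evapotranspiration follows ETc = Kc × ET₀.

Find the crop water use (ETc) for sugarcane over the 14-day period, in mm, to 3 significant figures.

75.9 mm

Tmean = (32.5 + 12.9)/2 = 22.70 °C
ET₀ = 0.0023 × 10.96 × (22.70 + 17.8) × √19.6 = 0.0023 × 10.96 × 40.50 × 4.4272 = 4.5198 mm/d
ETc = Kc × ET₀ = 1.20 × 4.5198 = 5.4238 mm/d
Over 14 days: 5.4238 × 14 = 75.933 mm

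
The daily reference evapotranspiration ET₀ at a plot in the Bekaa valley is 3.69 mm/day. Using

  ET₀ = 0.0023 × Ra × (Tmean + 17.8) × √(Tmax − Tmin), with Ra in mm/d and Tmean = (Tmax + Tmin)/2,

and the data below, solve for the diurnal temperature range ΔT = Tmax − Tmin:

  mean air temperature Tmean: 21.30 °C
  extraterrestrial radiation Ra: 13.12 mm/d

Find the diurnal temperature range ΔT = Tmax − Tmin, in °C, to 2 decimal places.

9.78 °C

√ΔT = ET₀ / [0.0023 × Ra × (Tmean+17.8)] = 3.69 / (0.0023 × 13.12 × 39.10) = 3.1274
ΔT = 3.1274² = 9.781 °C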